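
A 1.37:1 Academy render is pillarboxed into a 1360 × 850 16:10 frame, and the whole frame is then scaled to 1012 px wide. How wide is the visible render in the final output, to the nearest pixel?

867 px

In the 1360×850 frame the render fills the height: width = 850 × 1.370 ≈ 1164.50 px.
The frame scales by 1012/1360 = 0.7441; 1164.50 × 0.7441 ≈ 866.52 px.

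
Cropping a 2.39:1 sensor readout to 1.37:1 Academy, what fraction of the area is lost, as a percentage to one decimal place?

42.7%

Going from 2.39:1 to 1.37:1 Academy means cutting width while keeping height.
Area ratio = (1.370)/(2.390) = 57.32%; the remaining 42.68% is cropped out.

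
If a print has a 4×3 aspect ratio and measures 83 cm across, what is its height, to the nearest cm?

At 4×3, 83·3/4 ≈ 62.25.

62 cm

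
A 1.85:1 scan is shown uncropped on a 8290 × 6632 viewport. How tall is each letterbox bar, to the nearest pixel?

1075 px

1.85:1 is wider than 5:4, so it spans the full width.
Content height = 8290 / 1.850 ≈ 4481.08 px.
Black = 6632 − 4481.08 = 2150.92 px, or 1075.46 per bar.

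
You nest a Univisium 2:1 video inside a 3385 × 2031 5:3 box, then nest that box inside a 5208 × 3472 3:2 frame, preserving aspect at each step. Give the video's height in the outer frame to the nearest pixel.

Univisium 2:1 in 3385×2031: fills the width, so the video is 3385.00 × 1692.50.
5:3 in 5208×3472: fills the width, so the intermediate becomes 5208.00 × 3124.80 — a scale of ×1.5386.
So the video's height is 1692.50 × 1.5386 ≈ 2604.00.

2604 px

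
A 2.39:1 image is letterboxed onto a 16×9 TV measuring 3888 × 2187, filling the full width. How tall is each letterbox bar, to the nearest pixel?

280 px

The image is 3888 / 2.390 ≈ 1626.78 px tall.
2187 − 1626.78 = 560.22 px of bars (280.11 each).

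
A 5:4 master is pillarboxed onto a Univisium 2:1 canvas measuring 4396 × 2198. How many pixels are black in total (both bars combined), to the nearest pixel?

5:4 is narrower than Univisium 2:1, so it spans the full height.
That makes the image 2747.5000 px wide (2198 × 5/4).
Black = 4396 − 2747.5000 = 1648.5000 px.
Bar area = 1648.5000 × 2198 ≈ 3623403 px.

3623403 pixels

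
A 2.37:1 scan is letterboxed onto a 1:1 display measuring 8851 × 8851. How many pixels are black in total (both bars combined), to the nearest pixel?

45285264 pixels

2.37:1 is wider than 1:1, so it spans the full width.
Content height = 8851 / 2.370 ≈ 3734.5992 px.
Leftover height: 8851 − 3734.5992 = 5116.4008 px.
Bar area = 5116.4008 × 8851 ≈ 45285264 px.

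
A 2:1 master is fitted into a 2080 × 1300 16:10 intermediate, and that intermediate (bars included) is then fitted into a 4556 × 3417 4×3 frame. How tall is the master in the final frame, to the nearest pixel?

2:1 in 2080×1300: fills the width, so the master is 2080.00 × 1040.00.
16:10 in 4556×3417: fills the width, so the intermediate becomes 4556.00 × 2847.50 — a scale of ×2.1904.
The master scales with it: height 1040.00 × 2.1904 ≈ 2278.00.

2278 px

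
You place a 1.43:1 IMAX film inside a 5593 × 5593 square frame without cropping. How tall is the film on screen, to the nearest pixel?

3911 px

Since 1.430 > 1.000, the film is width-limited.
Content height = 5593 / 1.430 ≈ 3911.19 px.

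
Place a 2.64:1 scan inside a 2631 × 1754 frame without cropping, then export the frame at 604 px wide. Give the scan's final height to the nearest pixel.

229 px

In the 2631×1754 frame the scan fills the width: height = 2631 / 2.640 ≈ 996.59 px.
Resizing to 604 px wide multiplies everything by 0.2296: 996.59 → 228.79 px.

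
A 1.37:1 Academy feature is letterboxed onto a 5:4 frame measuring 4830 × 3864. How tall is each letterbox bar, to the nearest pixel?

Since 1.370 > 1.250, the feature is width-limited.
The feature is 4830 / 1.370 ≈ 3525.55 px tall.
Black = 3864 − 3525.55 = 338.45 px, or 169.23 per bar.

169 px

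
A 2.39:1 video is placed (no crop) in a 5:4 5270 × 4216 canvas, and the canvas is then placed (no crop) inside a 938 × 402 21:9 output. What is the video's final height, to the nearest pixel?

Inside the 5270×4216 canvas the video is width-limited at 5270.00 × 2205.02.
Second fit — the 5:4 canvas into 938×402 spans the height: 502.50 × 402.00 (×0.0954 from 5270×4216).
The video scales with it: height 2205.02 × 0.0954 ≈ 210.25.

210 px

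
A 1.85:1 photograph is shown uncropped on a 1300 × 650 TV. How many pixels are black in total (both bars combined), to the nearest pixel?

63375 pixels

Since 1.850 < 2.000, the photograph is height-limited.
Content width = 650 × 1.850 ≈ 1202.5000 px.
Black = 1300 − 1202.5000 = 97.5000 px.
That's 97.5000 × 650 ≈ 63375 black pixels.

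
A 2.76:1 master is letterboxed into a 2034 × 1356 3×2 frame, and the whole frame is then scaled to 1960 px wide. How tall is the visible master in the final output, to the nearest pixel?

In the 2034×1356 frame the master fills the width: height = 2034 / 2.760 ≈ 736.96 px.
The frame scales by 1960/2034 = 0.9636; 736.96 × 0.9636 ≈ 710.14 px.

710 px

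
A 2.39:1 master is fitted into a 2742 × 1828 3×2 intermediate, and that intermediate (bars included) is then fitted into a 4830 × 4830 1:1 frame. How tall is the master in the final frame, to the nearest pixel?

2.39:1 in 2742×1828: fills the width, so the master is 2742.00 × 1147.28.
Second fit — the 3×2 canvas into 4830×4830 spans the width: 4830.00 × 3220.00 (×1.7615 from 2742×1828).
Applying the same ×1.7615: 1147.28 → 2020.92.

2021 px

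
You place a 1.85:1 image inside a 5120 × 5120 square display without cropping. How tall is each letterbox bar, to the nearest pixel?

1176 px

1.85:1 is wider than square, so it spans the full width.
Content height = 5120 / 1.850 ≈ 2767.57 px.
Leftover height: 5120 − 2767.57 = 2352.43 px → 1176.22 each side.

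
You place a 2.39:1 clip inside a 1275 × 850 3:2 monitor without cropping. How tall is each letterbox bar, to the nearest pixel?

2.39:1 (2.390) > 3:2 (1.500), so the clip fills the width.
The clip is 1275 / 2.390 ≈ 533.47 px tall.
850 − 533.47 = 316.53 px of bars (158.26 each).

158 px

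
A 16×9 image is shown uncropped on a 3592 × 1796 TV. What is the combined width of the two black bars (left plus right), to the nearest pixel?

16×9 is narrower than 2:1, so it spans the full height.
The image is 1796 × 16/9 ≈ 3192.89 px wide.
Leftover width: 3592 − 3192.89 = 399.11 px.

399 px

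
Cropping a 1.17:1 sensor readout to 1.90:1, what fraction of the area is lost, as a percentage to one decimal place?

The width stays; only height is cut (since 1.90:1 is wider than 1.17:1).
(1.170)/(1.900) ≈ 0.616 of the area survives, leaving 38.42% discarded.

38.4%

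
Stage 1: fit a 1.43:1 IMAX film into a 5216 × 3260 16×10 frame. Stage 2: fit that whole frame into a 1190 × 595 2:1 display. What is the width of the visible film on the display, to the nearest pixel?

851 px

1.43:1 IMAX in 5216×3260: fills the height, so the film is 4661.80 × 3260.00.
Second fit — the 16×10 canvas into 1190×595 spans the height: 952.00 × 595.00 (×0.1825 from 5216×3260).
The film scales with it: width 4661.80 × 0.1825 ≈ 850.85.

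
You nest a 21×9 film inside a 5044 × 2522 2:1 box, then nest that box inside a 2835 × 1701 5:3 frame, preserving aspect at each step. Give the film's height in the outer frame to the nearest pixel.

1215 px

Inside the 5044×2522 canvas the film is width-limited at 5044.00 × 2161.71.
2:1 in 2835×1701: fills the width, so the intermediate becomes 2835.00 × 1417.50 — a scale of ×0.5621.
Applying the same ×0.5621: 2161.71 → 1215.00.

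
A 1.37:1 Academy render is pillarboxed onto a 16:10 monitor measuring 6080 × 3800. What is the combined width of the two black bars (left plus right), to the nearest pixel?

1.37:1 Academy is narrower than 16:10, so it spans the full height.
Content width = 3800 × 1.370 ≈ 5206.00 px.
Black = 6080 − 5206.00 = 874.00 px.

874 px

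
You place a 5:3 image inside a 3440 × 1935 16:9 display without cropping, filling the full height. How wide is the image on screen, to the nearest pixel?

That makes the image 3225.00 px wide (1935 × 5/3).

3225 px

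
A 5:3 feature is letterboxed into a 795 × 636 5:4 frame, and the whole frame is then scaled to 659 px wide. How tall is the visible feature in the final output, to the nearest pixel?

395 px

At 795×636 the feature is width-limited, so height = 795 × 3/5 ≈ 477.00 px.
Scaling 795 → 659 is ×0.8289, so the height becomes 477.00 × 0.8289 ≈ 395.40 px.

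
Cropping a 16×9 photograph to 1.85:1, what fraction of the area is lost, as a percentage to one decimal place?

3.9%

The width stays; only height is cut (since 1.85:1 is wider than 16×9).
Fraction kept = (1.778)/(1.850) ≈ 96.10%, so 3.90% is lost.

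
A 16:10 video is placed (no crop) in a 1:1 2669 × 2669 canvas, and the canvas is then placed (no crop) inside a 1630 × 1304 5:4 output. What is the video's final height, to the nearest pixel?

Inside the 2669×2669 canvas the video is width-limited at 2669.00 × 1668.12.
Second fit — the 1:1 canvas into 1630×1304 spans the height: 1304.00 × 1304.00 (×0.4886 from 2669×2669).
Applying the same ×0.4886: 1668.12 → 815.00.

815 px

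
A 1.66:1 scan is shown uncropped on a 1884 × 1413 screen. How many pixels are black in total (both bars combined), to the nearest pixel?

Since 1.660 > 1.333, the scan is width-limited.
The scan is 1884 / 1.660 ≈ 1134.9398 px tall.
Black = 1413 − 1134.9398 = 278.0602 px.
That's 278.0602 × 1884 ≈ 523865 black pixels.

523865 pixels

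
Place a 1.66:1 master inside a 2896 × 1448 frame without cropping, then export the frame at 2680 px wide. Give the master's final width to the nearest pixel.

In the 2896×1448 frame the master fills the height: width = 1448 × 1.660 ≈ 2403.68 px.
The frame scales by 2680/2896 = 0.9254; 2403.68 × 0.9254 ≈ 2224.40 px.

2224 px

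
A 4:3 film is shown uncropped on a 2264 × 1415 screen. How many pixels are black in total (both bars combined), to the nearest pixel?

533927 pixels

4:3 is narrower than 16×10, so it spans the full height.
Content width = 1415 × 4/3 ≈ 1886.6667 px.
Leftover width: 2264 − 1886.6667 = 377.3333 px.
Bar area = 377.3333 × 1415 ≈ 533927 px.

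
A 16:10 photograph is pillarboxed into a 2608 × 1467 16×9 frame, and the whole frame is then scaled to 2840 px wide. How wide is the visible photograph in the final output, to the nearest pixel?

2556 px

At 2608×1467 the photograph is height-limited, so width = 1467 × 16/10 ≈ 2347.20 px.
Scaling 2608 → 2840 is ×1.0890, so the width becomes 2347.20 × 1.0890 ≈ 2556.00 px.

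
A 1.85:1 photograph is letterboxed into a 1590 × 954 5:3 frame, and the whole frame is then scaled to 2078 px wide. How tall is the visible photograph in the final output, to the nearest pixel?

1123 px

At 1590×954 the photograph is width-limited, so height = 1590 / 1.850 ≈ 859.46 px.
The frame scales by 2078/1590 = 1.3069; 859.46 × 1.3069 ≈ 1123.24 px.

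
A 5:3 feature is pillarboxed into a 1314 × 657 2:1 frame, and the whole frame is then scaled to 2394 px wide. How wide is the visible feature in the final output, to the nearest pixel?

1995 px

Fitted into 1314×657, the feature spans the height; its width is 657 × 5/3 ≈ 1095.00 px.
Resizing to 2394 px wide multiplies everything by 1.8219: 1095.00 → 1995.00 px.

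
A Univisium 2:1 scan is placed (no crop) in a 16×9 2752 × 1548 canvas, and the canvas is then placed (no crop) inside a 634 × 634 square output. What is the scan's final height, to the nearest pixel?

First fit — Univisium 2:1 into 2752×1548 spans the width: 2752.00 × 1376.00.
Second fit — the 16×9 canvas into 634×634 spans the width: 634.00 × 356.62 (×0.2304 from 2752×1548).
The scan scales with it: height 1376.00 × 0.2304 ≈ 317.00.

317 px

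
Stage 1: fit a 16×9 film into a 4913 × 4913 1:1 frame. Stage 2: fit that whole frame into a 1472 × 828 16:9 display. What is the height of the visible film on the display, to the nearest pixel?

466 px

First fit — 16×9 into 4913×4913 spans the width: 4913.00 × 2763.56.
1:1 in 1472×828: fills the height, so the intermediate becomes 828.00 × 828.00 — a scale of ×0.1685.
So the film's height is 2763.56 × 0.1685 ≈ 465.75.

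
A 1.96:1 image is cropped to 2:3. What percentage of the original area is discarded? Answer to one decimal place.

66.0%

Going from 1.96:1 to 2:3 means cutting width while keeping height.
Area ratio = (0.667)/(1.960) = 34.01%; the remaining 65.99% is cropped out.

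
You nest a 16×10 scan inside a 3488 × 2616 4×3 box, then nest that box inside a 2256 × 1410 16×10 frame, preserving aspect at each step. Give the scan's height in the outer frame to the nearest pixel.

1175 px

Inside the 3488×2616 canvas the scan is width-limited at 3488.00 × 2180.00.
4×3 in 2256×1410: fills the height, so the intermediate becomes 1880.00 × 1410.00 — a scale of ×0.5390.
Applying the same ×0.5390: 2180.00 → 1175.00.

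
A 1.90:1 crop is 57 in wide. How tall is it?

57 / 1.900 = 30.

30 in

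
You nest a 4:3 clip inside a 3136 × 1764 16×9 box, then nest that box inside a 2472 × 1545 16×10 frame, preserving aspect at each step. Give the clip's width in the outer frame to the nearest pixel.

Inside the 3136×1764 canvas the clip is height-limited at 2352.00 × 1764.00.
Second fit — the 16×9 canvas into 2472×1545 spans the width: 2472.00 × 1390.50 (×0.7883 from 3136×1764).
Applying the same ×0.7883: 2352.00 → 1854.00.

1854 px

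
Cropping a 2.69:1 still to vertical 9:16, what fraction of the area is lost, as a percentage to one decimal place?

79.1%

The height stays; only width is cut (since vertical 9:16 is narrower than 2.69:1).
Fraction kept = (0.562)/(2.690) ≈ 20.91%, so 79.09% is lost.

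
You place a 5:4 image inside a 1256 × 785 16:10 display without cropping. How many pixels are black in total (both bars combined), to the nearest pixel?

Since 1.250 < 1.600, the image is height-limited.
Content width = 785 × 5/4 ≈ 981.2500 px.
Leftover width: 1256 − 981.2500 = 274.7500 px.
That's 274.7500 × 785 ≈ 215679 black pixels.

215679 pixels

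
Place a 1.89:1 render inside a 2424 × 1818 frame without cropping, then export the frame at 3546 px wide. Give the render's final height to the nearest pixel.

At 2424×1818 the render is width-limited, so height = 2424 / 1.890 ≈ 1282.54 px.
Scaling 2424 → 3546 is ×1.4629, so the height becomes 1282.54 × 1.4629 ≈ 1876.19 px.

1876 px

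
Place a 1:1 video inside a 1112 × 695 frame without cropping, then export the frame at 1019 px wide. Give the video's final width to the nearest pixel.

At 1112×695 the video is height-limited, so width = 695 × 1/1 ≈ 695.00 px.
Resizing to 1019 px wide multiplies everything by 0.9164: 695.00 → 636.88 px.

637 px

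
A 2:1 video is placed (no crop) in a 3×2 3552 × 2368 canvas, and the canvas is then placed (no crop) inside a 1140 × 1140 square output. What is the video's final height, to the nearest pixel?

First fit — 2:1 into 3552×2368 spans the width: 3552.00 × 1776.00.
The 3×2 canvas is width-limited in 1140×1140, giving 1140.00 × 760.00; scale factor 0.3209.
So the video's height is 1776.00 × 0.3209 ≈ 570.00.

570 px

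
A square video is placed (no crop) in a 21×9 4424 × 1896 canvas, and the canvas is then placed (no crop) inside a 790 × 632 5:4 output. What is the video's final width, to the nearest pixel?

339 px

First fit — square into 4424×1896 spans the height: 1896.00 × 1896.00.
The 21×9 canvas is width-limited in 790×632, giving 790.00 × 338.57; scale factor 0.1786.
The video scales with it: width 1896.00 × 0.1786 ≈ 338.57.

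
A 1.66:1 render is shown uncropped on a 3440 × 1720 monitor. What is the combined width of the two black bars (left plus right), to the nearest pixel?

1.66:1 (1.660) < 2:1 (2.000), so the render fills the height.
Content width = 1720 × 1.660 ≈ 2855.20 px.
Black = 3440 − 2855.20 = 584.80 px.

585 px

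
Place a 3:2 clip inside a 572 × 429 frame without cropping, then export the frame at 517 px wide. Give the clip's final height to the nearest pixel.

In the 572×429 frame the clip fills the width: height = 572 × 2/3 ≈ 381.33 px.
Scaling 572 → 517 is ×0.9038, so the height becomes 381.33 × 0.9038 ≈ 344.67 px.

345 px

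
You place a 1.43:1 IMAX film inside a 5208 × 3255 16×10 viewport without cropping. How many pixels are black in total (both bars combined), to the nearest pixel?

Since 1.430 < 1.600, the film is height-limited.
The film is 3255 × 1.430 ≈ 4654.6500 px wide.
5208 − 4654.6500 = 553.3500 px of bars.
Bar area = 553.3500 × 3255 ≈ 1801154 px.

1801154 pixels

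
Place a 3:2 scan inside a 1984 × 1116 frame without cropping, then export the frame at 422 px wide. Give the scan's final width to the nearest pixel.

356 px

Fitted into 1984×1116, the scan spans the height; its width is 1116 × 3/2 ≈ 1674.00 px.
Resizing to 422 px wide multiplies everything by 0.2127: 1674.00 → 356.06 px.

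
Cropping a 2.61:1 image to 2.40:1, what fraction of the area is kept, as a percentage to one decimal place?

The height stays; only width is cut (since 2.40:1 is narrower than 2.61:1).
Area ratio = (2.400)/(2.610) = 91.95% retained.

92.0%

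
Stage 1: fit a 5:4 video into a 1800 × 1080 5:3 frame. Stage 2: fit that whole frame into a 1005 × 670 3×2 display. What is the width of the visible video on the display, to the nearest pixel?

Inside the 1800×1080 canvas the video is height-limited at 1350.00 × 1080.00.
The 5:3 canvas is width-limited in 1005×670, giving 1005.00 × 603.00; scale factor 0.5583.
The video scales with it: width 1350.00 × 0.5583 ≈ 753.75.

754 px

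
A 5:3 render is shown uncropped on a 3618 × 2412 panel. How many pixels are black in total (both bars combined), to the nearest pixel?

5:3 (1.667) > 3×2 (1.500), so the render fills the width.
That makes the image 2170.8000 px tall (3618 × 3/5).
2412 − 2170.8000 = 241.2000 px of bars.
That's 241.2000 × 3618 ≈ 872662 black pixels.

872662 pixels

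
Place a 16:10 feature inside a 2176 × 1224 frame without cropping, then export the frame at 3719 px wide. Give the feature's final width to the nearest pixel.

In the 2176×1224 frame the feature fills the height: width = 1224 × 16/10 ≈ 1958.40 px.
Scaling 2176 → 3719 is ×1.7091, so the width becomes 1958.40 × 1.7091 ≈ 3347.10 px.

3347 px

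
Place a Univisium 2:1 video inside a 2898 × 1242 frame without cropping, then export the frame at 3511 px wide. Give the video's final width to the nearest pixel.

In the 2898×1242 frame the video fills the height: width = 1242 × 2/1 ≈ 2484.00 px.
Resizing to 3511 px wide multiplies everything by 1.2115: 2484.00 → 3009.43 px.

3009 px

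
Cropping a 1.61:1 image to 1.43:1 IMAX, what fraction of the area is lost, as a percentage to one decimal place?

Going from 1.61:1 to 1.43:1 IMAX means cutting width while keeping height.
Area ratio = (1.430)/(1.610) = 88.82%; the remaining 11.18% is cropped out.

11.2%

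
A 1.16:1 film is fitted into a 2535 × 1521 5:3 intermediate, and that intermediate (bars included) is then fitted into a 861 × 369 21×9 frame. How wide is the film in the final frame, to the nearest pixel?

428 px

1.16:1 in 2535×1521: fills the height, so the film is 1764.36 × 1521.00.
5:3 in 861×369: fills the height, so the intermediate becomes 615.00 × 369.00 — a scale of ×0.2426.
So the film's width is 1764.36 × 0.2426 ≈ 428.04.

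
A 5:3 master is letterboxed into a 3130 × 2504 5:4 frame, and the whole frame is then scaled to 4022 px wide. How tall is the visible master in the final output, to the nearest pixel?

At 3130×2504 the master is width-limited, so height = 3130 × 3/5 ≈ 1878.00 px.
The frame scales by 4022/3130 = 1.2850; 1878.00 × 1.2850 ≈ 2413.20 px.

2413 px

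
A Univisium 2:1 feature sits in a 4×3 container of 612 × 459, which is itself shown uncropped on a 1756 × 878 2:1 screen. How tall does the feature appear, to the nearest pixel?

Univisium 2:1 in 612×459: fills the width, so the feature is 612.00 × 306.00.
The 4×3 canvas is height-limited in 1756×878, giving 1170.67 × 878.00; scale factor 1.9129.
Applying the same ×1.9129: 306.00 → 585.33.

585 px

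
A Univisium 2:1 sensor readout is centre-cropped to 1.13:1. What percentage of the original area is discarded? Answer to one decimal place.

1.13:1 is narrower than Univisium 2:1, so the crop keeps the full height and trims the width.
Fraction kept = (1.130)/(2.000) ≈ 56.50%, so 43.50% is lost.

43.5%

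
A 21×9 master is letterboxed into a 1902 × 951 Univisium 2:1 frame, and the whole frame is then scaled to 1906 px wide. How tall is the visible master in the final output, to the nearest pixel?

817 px

Fitted into 1902×951, the master spans the width; its height is 1902 × 9/21 ≈ 815.14 px.
The frame scales by 1906/1902 = 1.0021; 815.14 × 1.0021 ≈ 816.86 px.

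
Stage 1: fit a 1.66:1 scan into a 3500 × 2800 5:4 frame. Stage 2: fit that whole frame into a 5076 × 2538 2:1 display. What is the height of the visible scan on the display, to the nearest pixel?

1.66:1 in 3500×2800: fills the width, so the scan is 3500.00 × 2108.43.
Second fit — the 5:4 canvas into 5076×2538 spans the height: 3172.50 × 2538.00 (×0.9064 from 3500×2800).
So the scan's height is 2108.43 × 0.9064 ≈ 1911.14.

1911 px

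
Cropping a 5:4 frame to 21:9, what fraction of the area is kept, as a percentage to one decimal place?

21:9 is wider than 5:4, so the crop keeps the full width and trims the height.
Fraction kept = (1.250)/(2.333) ≈ 53.57%.

53.6%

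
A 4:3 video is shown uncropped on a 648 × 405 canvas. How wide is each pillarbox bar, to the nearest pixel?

4:3 (1.333) < 16:10 (1.600), so the video fills the height.
Content width = 405 × 4/3 ≈ 540.00 px.
Leftover width: 648 − 540.00 = 108.00 px → 54.00 each side.

54 px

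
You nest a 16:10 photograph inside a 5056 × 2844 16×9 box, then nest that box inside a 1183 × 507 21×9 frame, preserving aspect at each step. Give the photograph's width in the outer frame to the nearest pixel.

16:10 in 5056×2844: fills the height, so the photograph is 4550.40 × 2844.00.
The 16×9 canvas is height-limited in 1183×507, giving 901.33 × 507.00; scale factor 0.1783.
So the photograph's width is 4550.40 × 0.1783 ≈ 811.20.

811 px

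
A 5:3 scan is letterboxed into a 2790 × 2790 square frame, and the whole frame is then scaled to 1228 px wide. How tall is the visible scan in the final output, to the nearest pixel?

737 px

At 2790×2790 the scan is width-limited, so height = 2790 × 3/5 ≈ 1674.00 px.
Scaling 2790 → 1228 is ×0.4401, so the height becomes 1674.00 × 0.4401 ≈ 736.80 px.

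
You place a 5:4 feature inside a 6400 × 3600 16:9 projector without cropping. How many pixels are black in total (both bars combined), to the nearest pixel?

5:4 is narrower than 16:9, so it spans the full height.
Content width = 3600 × 5/4 ≈ 4500.0000 px.
Black = 6400 − 4500.0000 = 1900.0000 px.
Across the 3600-px span: 1900.0000 × 3600 ≈ 6840000 px.

6840000 pixels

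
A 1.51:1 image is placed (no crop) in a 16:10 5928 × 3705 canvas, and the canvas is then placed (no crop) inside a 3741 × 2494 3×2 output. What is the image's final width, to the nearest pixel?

Inside the 5928×3705 canvas the image is height-limited at 5594.55 × 3705.00.
The 16:10 canvas is width-limited in 3741×2494, giving 3741.00 × 2338.12; scale factor 0.6311.
Applying the same ×0.6311: 5594.55 → 3530.57.

3531 px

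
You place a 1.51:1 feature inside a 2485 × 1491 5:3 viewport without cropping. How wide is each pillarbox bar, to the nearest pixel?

Since 1.510 < 1.667, the feature is height-limited.
Content width = 1491 × 1.510 ≈ 2251.41 px.
Black = 2485 − 2251.41 = 233.59 px, or 116.80 per bar.

117 px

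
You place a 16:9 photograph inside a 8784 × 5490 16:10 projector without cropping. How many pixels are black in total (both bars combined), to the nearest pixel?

Since 1.778 > 1.600, the photograph is width-limited.
That makes the image 4941.0000 px tall (8784 × 9/16).
Black = 5490 − 4941.0000 = 549.0000 px.
Across the 8784-px span: 549.0000 × 8784 ≈ 4822416 px.

4822416 pixels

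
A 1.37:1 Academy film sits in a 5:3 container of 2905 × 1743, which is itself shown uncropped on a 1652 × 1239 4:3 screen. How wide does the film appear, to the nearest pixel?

1358 px

First fit — 1.37:1 Academy into 2905×1743 spans the height: 2387.91 × 1743.00.
The 5:3 canvas is width-limited in 1652×1239, giving 1652.00 × 991.20; scale factor 0.5687.
Applying the same ×0.5687: 2387.91 → 1357.94.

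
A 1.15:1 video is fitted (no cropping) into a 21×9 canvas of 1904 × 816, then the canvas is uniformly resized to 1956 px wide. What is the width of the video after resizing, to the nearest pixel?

964 px

At 1904×816 the video is height-limited, so width = 816 × 1.150 ≈ 938.40 px.
The frame scales by 1956/1904 = 1.0273; 938.40 × 1.0273 ≈ 964.03 px.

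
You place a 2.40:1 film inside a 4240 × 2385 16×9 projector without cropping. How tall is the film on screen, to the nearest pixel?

2.40:1 (2.400) > 16×9 (1.778), so the film fills the width.
That makes the image 1766.67 px tall (4240 / 2.400).

1767 px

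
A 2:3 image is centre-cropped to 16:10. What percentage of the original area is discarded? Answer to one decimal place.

Going from 2:3 to 16:10 means cutting height while keeping width.
(0.667)/(1.600) ≈ 0.417 of the area survives, leaving 58.33% discarded.

58.3%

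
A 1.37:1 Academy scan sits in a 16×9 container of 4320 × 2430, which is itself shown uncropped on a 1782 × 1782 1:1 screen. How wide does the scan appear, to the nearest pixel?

First fit — 1.37:1 Academy into 4320×2430 spans the height: 3329.10 × 2430.00.
The 16×9 canvas is width-limited in 1782×1782, giving 1782.00 × 1002.38; scale factor 0.4125.
So the scan's width is 3329.10 × 0.4125 ≈ 1373.25.

1373 px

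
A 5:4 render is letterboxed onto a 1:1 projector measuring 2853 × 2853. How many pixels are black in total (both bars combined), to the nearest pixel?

5:4 is wider than 1:1, so it spans the full width.
Content height = 2853 × 4/5 ≈ 2282.4000 px.
Black = 2853 − 2282.4000 = 570.6000 px.
Bar area = 570.6000 × 2853 ≈ 1627922 px.

1627922 pixels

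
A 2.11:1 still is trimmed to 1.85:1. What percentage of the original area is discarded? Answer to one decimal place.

1.85:1 is narrower than 2.11:1, so the crop keeps the full height and trims the width.
(1.850)/(2.110) ≈ 0.877 of the area survives, leaving 12.32% discarded.

12.3%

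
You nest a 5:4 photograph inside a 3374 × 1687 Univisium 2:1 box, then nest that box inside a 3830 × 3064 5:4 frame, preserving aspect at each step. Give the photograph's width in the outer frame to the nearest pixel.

2394 px

First fit — 5:4 into 3374×1687 spans the height: 2108.75 × 1687.00.
Univisium 2:1 in 3830×3064: fills the width, so the intermediate becomes 3830.00 × 1915.00 — a scale of ×1.1352.
Applying the same ×1.1352: 2108.75 → 2393.75.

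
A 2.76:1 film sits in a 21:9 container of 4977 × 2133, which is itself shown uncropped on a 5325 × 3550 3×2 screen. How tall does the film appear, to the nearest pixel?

First fit — 2.76:1 into 4977×2133 spans the width: 4977.00 × 1803.26.
21:9 in 5325×3550: fills the width, so the intermediate becomes 5325.00 × 2282.14 — a scale of ×1.0699.
The film scales with it: height 1803.26 × 1.0699 ≈ 1929.35.

1929 px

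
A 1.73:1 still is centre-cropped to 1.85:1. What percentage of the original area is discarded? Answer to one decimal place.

Going from 1.73:1 to 1.85:1 means cutting height while keeping width.
Fraction kept = (1.730)/(1.850) ≈ 93.51%, so 6.49% is lost.

6.5%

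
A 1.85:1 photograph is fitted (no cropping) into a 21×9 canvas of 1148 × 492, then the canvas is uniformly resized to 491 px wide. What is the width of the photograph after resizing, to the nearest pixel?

389 px

At 1148×492 the photograph is height-limited, so width = 492 × 1.850 ≈ 910.20 px.
The frame scales by 491/1148 = 0.4277; 910.20 × 0.4277 ≈ 389.29 px.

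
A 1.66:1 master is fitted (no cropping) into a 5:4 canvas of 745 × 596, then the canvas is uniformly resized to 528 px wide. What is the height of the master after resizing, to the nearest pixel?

Fitted into 745×596, the master spans the width; its height is 745 / 1.660 ≈ 448.80 px.
Resizing to 528 px wide multiplies everything by 0.7087: 448.80 → 318.07 px.

318 px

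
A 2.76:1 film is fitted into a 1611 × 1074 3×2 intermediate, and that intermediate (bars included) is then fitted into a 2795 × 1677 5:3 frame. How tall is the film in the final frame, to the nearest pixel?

2.76:1 in 1611×1074: fills the width, so the film is 1611.00 × 583.70.
Second fit — the 3×2 canvas into 2795×1677 spans the height: 2515.50 × 1677.00 (×1.5615 from 1611×1074).
The film scales with it: height 583.70 × 1.5615 ≈ 911.41.

911 px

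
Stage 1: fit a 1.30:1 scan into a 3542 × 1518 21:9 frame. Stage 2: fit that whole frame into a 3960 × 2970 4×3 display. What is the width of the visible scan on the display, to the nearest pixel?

Inside the 3542×1518 canvas the scan is height-limited at 1973.40 × 1518.00.
Second fit — the 21:9 canvas into 3960×2970 spans the width: 3960.00 × 1697.14 (×1.1180 from 3542×1518).
So the scan's width is 1973.40 × 1.1180 ≈ 2206.29.

2206 px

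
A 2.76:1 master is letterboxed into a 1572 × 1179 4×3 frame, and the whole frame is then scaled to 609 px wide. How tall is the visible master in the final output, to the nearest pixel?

Fitted into 1572×1179, the master spans the width; its height is 1572 / 2.760 ≈ 569.57 px.
Resizing to 609 px wide multiplies everything by 0.3874: 569.57 → 220.65 px.

221 px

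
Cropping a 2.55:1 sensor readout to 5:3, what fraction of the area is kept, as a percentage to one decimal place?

The height stays; only width is cut (since 5:3 is narrower than 2.55:1).
(1.667)/(2.550) ≈ 0.654 of the area survives.

65.4%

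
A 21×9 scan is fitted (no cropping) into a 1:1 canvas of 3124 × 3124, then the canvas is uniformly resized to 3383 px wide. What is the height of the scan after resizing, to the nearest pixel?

At 3124×3124 the scan is width-limited, so height = 3124 × 9/21 ≈ 1338.86 px.
Resizing to 3383 px wide multiplies everything by 1.0829: 1338.86 → 1449.86 px.

1450 px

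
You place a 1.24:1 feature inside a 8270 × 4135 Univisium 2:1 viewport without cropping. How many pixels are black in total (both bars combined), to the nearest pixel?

Since 1.240 < 2.000, the feature is height-limited.
Content width = 4135 × 1.240 ≈ 5127.4000 px.
Leftover width: 8270 − 5127.4000 = 3142.6000 px.
Bar area = 3142.6000 × 4135 ≈ 12994651 px.

12994651 pixels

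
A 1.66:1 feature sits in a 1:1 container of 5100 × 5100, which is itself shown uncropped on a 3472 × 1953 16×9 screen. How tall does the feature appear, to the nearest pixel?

1.66:1 in 5100×5100: fills the width, so the feature is 5100.00 × 3072.29.
Second fit — the 1:1 canvas into 3472×1953 spans the height: 1953.00 × 1953.00 (×0.3829 from 5100×5100).
So the feature's height is 3072.29 × 0.3829 ≈ 1176.51.

1177 px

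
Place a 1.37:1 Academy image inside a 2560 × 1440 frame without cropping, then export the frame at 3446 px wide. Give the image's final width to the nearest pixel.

2656 px

At 2560×1440 the image is height-limited, so width = 1440 × 1.370 ≈ 1972.80 px.
The frame scales by 3446/2560 = 1.3461; 1972.80 × 1.3461 ≈ 2655.57 px.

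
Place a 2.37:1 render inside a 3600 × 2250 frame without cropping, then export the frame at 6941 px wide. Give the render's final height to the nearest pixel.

At 3600×2250 the render is width-limited, so height = 3600 / 2.370 ≈ 1518.99 px.
Scaling 3600 → 6941 is ×1.9281, so the height becomes 1518.99 × 1.9281 ≈ 2928.69 px.

2929 px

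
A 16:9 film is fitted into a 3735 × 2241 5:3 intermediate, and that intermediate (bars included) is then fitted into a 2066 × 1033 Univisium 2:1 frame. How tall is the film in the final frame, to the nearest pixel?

968 px

Inside the 3735×2241 canvas the film is width-limited at 3735.00 × 2100.94.
Second fit — the 5:3 canvas into 2066×1033 spans the height: 1721.67 × 1033.00 (×0.4610 from 3735×2241).
The film scales with it: height 2100.94 × 0.4610 ≈ 968.44.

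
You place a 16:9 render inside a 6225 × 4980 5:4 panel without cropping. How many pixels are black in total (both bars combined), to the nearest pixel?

Since 1.778 > 1.250, the render is width-limited.
That makes the image 3501.5625 px tall (6225 × 9/16).
Leftover height: 4980 − 3501.5625 = 1478.4375 px.
Across the 6225-px span: 1478.4375 × 6225 ≈ 9203273 px.

9203273 pixels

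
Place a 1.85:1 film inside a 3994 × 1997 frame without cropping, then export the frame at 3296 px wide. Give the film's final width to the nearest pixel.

At 3994×1997 the film is height-limited, so width = 1997 × 1.850 ≈ 3694.45 px.
The frame scales by 3296/3994 = 0.8252; 3694.45 × 0.8252 ≈ 3048.80 px.

3049 px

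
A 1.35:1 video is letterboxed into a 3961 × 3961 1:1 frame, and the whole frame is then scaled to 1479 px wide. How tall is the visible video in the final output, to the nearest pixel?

1096 px

In the 3961×3961 frame the video fills the width: height = 3961 / 1.350 ≈ 2934.07 px.
Resizing to 1479 px wide multiplies everything by 0.3734: 2934.07 → 1095.56 px.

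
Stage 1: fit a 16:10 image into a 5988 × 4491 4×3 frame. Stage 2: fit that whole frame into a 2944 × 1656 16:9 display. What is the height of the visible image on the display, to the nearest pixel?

1380 px

First fit — 16:10 into 5988×4491 spans the width: 5988.00 × 3742.50.
4×3 in 2944×1656: fills the height, so the intermediate becomes 2208.00 × 1656.00 — a scale of ×0.3687.
The image scales with it: height 3742.50 × 0.3687 ≈ 1380.00.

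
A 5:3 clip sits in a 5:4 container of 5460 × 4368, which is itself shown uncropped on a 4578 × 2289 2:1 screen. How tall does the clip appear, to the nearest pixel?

1717 px

5:3 in 5460×4368: fills the width, so the clip is 5460.00 × 3276.00.
Second fit — the 5:4 canvas into 4578×2289 spans the height: 2861.25 × 2289.00 (×0.5240 from 5460×4368).
Applying the same ×0.5240: 3276.00 → 1716.75.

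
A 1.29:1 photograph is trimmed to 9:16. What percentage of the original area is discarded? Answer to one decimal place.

56.4%

Going from 1.29:1 to 9:16 means cutting width while keeping height.
Area ratio = (0.562)/(1.290) = 43.60%; the remaining 56.40% is cropped out.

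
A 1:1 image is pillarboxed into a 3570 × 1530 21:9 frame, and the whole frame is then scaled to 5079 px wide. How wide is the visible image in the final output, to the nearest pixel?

In the 3570×1530 frame the image fills the height: width = 1530 × 1/1 ≈ 1530.00 px.
Resizing to 5079 px wide multiplies everything by 1.4227: 1530.00 → 2176.71 px.

2177 px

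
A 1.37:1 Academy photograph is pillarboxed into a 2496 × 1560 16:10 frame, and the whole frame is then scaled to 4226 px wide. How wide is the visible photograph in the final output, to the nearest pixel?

At 2496×1560 the photograph is height-limited, so width = 1560 × 1.370 ≈ 2137.20 px.
Scaling 2496 → 4226 is ×1.6931, so the width becomes 2137.20 × 1.6931 ≈ 3618.51 px.

3619 px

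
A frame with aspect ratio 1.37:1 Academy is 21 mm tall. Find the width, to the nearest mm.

29 mm

Width = 21 × 1.370 = 28.77.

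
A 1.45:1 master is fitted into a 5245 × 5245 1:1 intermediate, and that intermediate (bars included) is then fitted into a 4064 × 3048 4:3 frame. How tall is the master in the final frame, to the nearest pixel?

2102 px

First fit — 1.45:1 into 5245×5245 spans the width: 5245.00 × 3617.24.
1:1 in 4064×3048: fills the height, so the intermediate becomes 3048.00 × 3048.00 — a scale of ×0.5811.
So the master's height is 3617.24 × 0.5811 ≈ 2102.07.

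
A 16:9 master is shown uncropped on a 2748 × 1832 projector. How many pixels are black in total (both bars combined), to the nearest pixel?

16:9 (1.778) > 3×2 (1.500), so the master fills the width.
That makes the image 1545.7500 px tall (2748 × 9/16).
Leftover height: 1832 − 1545.7500 = 286.2500 px.
That's 286.2500 × 2748 ≈ 786615 black pixels.

786615 pixels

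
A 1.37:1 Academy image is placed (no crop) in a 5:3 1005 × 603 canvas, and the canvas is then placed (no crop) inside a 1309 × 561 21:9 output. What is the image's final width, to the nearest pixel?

Inside the 1005×603 canvas the image is height-limited at 826.11 × 603.00.
The 5:3 canvas is height-limited in 1309×561, giving 935.00 × 561.00; scale factor 0.9303.
So the image's width is 826.11 × 0.9303 ≈ 768.57.

769 px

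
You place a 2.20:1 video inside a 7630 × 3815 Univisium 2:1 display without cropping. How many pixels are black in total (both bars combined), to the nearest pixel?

Since 2.200 > 2.000, the video is width-limited.
Content height = 7630 / 2.200 ≈ 3468.1818 px.
Black = 3815 − 3468.1818 = 346.8182 px.
Bar area = 346.8182 × 7630 ≈ 2646223 px.

2646223 pixels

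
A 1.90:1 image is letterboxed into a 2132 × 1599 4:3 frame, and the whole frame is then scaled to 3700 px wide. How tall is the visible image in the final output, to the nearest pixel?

Fitted into 2132×1599, the image spans the width; its height is 2132 / 1.900 ≈ 1122.11 px.
Resizing to 3700 px wide multiplies everything by 1.7355: 1122.11 → 1947.37 px.

1947 px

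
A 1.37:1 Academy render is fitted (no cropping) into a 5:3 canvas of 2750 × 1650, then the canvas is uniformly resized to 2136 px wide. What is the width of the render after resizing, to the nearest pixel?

In the 2750×1650 frame the render fills the height: width = 1650 × 1.370 ≈ 2260.50 px.
Scaling 2750 → 2136 is ×0.7767, so the width becomes 2260.50 × 0.7767 ≈ 1755.79 px.

1756 px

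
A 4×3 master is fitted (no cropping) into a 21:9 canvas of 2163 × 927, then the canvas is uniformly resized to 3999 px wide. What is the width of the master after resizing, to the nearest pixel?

In the 2163×927 frame the master fills the height: width = 927 × 4/3 ≈ 1236.00 px.
Scaling 2163 → 3999 is ×1.8488, so the width becomes 1236.00 × 1.8488 ≈ 2285.14 px.

2285 px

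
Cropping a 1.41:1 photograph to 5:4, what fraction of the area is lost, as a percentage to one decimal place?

The height stays; only width is cut (since 5:4 is narrower than 1.41:1).
(1.250)/(1.410) ≈ 0.887 of the area survives, leaving 11.35% discarded.

11.3%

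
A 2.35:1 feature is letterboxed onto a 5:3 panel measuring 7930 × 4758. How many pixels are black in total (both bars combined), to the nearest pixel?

Since 2.350 > 1.667, the feature is width-limited.
Content height = 7930 / 2.350 ≈ 3374.4681 px.
Leftover height: 4758 − 3374.4681 = 1383.5319 px.
Across the 7930-px span: 1383.5319 × 7930 ≈ 10971408 px.

10971408 pixels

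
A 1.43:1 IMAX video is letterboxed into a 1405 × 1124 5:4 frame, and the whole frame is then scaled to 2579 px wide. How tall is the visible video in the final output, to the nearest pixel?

1803 px

In the 1405×1124 frame the video fills the width: height = 1405 / 1.430 ≈ 982.52 px.
Scaling 1405 → 2579 is ×1.8356, so the height becomes 982.52 × 1.8356 ≈ 1803.50 px.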